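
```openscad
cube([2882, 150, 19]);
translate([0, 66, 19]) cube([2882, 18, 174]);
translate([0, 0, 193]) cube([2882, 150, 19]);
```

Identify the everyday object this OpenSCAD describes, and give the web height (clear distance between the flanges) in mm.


An I-beam. The web height is 174 mm.

Two wide flanges with a thin centred web — an I-beam. Overall 212 mm minus two 19 mm flanges gives a web of 212 − 2·19 = 174 mm.


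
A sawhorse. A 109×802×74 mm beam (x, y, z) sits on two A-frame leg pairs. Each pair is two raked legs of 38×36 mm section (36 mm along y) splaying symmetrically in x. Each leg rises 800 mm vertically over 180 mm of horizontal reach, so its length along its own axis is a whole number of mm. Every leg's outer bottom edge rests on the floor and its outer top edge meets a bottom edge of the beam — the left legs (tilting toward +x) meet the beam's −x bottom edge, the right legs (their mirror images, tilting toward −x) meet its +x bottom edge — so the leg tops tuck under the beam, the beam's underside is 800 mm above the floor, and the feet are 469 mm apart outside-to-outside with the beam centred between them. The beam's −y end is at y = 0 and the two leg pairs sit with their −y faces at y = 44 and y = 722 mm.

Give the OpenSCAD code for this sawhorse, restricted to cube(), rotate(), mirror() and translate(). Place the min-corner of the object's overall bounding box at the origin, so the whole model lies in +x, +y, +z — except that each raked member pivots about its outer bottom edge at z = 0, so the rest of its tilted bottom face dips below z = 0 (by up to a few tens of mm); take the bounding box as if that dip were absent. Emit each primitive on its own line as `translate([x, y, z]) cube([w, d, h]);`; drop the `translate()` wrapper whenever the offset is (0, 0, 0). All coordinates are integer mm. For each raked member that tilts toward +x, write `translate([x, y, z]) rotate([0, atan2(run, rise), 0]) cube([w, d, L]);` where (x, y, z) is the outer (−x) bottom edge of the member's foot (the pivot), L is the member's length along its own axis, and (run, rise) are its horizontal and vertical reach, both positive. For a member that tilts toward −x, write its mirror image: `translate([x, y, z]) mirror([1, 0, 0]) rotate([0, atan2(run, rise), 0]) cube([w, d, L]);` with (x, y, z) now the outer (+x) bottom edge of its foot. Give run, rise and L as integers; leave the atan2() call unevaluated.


// leg length = √(180² + 800²) = 820
// right-leg outer foot x = 2·180 + 109 = 469
// beam min-corner = (180, 0, 800)
translate([180, 0, 800]) cube([109, 802, 74]);
translate([0, 44, 0]) rotate([0, atan2(180, 800), 0]) cube([38, 36, 820]);
translate([469, 44, 0]) mirror([1, 0, 0]) rotate([0, atan2(180, 800), 0]) cube([38, 36, 820]);
translate([0, 722, 0]) rotate([0, atan2(180, 800), 0]) cube([38, 36, 820]);
translate([469, 722, 0]) mirror([1, 0, 0]) rotate([0, atan2(180, 800), 0]) cube([38, 36, 820]);


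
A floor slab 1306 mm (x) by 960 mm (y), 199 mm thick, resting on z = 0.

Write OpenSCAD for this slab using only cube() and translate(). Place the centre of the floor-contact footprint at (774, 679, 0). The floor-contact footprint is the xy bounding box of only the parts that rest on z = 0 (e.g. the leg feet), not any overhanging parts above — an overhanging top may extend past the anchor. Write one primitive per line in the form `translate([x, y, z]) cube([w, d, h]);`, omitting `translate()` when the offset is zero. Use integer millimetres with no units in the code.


translate([121, 199, 0]) cube([1306, 960, 199]);


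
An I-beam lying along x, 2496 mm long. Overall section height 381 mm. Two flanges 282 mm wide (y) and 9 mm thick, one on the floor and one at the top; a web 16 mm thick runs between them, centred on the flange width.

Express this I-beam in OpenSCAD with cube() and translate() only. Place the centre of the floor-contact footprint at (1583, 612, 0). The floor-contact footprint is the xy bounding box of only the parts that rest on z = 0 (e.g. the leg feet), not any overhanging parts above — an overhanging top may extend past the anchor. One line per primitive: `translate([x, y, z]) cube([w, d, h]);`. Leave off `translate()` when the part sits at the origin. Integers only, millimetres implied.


translate([335, 471, 0]) cube([2496, 282, 9]);
translate([335, 604, 9]) cube([2496, 16, 363]);
translate([335, 471, 372]) cube([2496, 282, 9]);


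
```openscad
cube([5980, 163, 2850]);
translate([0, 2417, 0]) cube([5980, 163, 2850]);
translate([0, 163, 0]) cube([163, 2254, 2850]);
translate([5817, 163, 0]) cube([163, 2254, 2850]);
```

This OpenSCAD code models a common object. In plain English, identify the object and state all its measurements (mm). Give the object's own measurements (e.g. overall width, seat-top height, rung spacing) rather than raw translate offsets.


The wall frame of a small rectangular building: four walls, each 2850 mm tall and 163 mm thick, enclosing a footprint 5980 mm (x) by 2580 mm (y) outside-to-outside, with no floor or roof. The front and back walls (the −y and +y sides) span the full width; the two side walls fit between them.


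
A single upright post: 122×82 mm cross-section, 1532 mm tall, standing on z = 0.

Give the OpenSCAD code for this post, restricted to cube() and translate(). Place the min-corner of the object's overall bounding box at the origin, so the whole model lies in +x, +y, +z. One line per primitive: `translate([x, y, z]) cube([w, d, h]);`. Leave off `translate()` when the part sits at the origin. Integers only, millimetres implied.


cube([122, 82, 1532]);


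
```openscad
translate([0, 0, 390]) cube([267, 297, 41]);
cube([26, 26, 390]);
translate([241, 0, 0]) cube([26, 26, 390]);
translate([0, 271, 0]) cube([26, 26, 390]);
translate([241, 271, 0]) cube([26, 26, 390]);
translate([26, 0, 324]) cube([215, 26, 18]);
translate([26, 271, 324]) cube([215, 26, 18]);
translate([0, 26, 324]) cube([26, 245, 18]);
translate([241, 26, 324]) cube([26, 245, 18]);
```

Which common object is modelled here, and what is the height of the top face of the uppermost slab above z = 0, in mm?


A stool. The seat height is 431 mm.

A 267×297×41 slab at z = 390 on four corner posts — a stool. The seat top is 390 + 41 = 431 mm.


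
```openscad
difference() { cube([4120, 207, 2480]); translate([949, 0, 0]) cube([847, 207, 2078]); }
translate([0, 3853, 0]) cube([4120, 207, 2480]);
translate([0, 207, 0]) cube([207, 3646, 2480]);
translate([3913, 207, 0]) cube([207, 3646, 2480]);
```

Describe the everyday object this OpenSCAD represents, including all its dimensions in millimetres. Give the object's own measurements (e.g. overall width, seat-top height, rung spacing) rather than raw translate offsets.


A single room: four walls, each 2480 mm tall and 207 mm thick, enclosing an outside footprint 4120×4060 mm (x × y), no floor or roof. The front and back walls (−y and +y sides) run the full x-width; the side walls fit between their inner faces. A door opening 847 mm wide and 2078 mm tall is cut through the front wall from the floor up, its −x edge 949 mm from the wall's −x end.


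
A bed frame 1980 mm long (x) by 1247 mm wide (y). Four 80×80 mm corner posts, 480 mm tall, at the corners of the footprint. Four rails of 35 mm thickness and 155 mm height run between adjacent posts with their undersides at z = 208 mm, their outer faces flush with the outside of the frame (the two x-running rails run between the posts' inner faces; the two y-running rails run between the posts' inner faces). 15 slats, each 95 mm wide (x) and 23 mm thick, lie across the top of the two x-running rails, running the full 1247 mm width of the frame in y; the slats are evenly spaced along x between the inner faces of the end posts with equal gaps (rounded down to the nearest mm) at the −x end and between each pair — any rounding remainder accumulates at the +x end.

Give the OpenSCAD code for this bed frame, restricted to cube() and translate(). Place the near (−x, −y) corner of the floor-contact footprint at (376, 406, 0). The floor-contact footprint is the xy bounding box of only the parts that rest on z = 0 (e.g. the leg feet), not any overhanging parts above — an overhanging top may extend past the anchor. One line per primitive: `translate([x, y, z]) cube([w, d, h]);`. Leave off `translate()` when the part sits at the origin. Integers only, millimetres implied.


// slat z = rail_z + rail_h = 208 + 155 = 363
// slat gap = ⌊(1820 − 15·95) / 16⌋ = 24
translate([376, 406, 0]) cube([80, 80, 480]);
translate([376, 1573, 0]) cube([80, 80, 480]);
translate([2276, 406, 0]) cube([80, 80, 480]);
translate([2276, 1573, 0]) cube([80, 80, 480]);
translate([456, 406, 208]) cube([1820, 35, 155]);
translate([456, 1618, 208]) cube([1820, 35, 155]);
translate([376, 486, 208]) cube([35, 1087, 155]);
translate([2321, 486, 208]) cube([35, 1087, 155]);
translate([480, 406, 363]) cube([95, 1247, 23]);
translate([599, 406, 363]) cube([95, 1247, 23]);
translate([718, 406, 363]) cube([95, 1247, 23]);
translate([837, 406, 363]) cube([95, 1247, 23]);
translate([956, 406, 363]) cube([95, 1247, 23]);
translate([1075, 406, 363]) cube([95, 1247, 23]);
translate([1194, 406, 363]) cube([95, 1247, 23]);
translate([1313, 406, 363]) cube([95, 1247, 23]);
translate([1432, 406, 363]) cube([95, 1247, 23]);
translate([1551, 406, 363]) cube([95, 1247, 23]);
translate([1670, 406, 363]) cube([95, 1247, 23]);
translate([1789, 406, 363]) cube([95, 1247, 23]);
translate([1908, 406, 363]) cube([95, 1247, 23]);
translate([2027, 406, 363]) cube([95, 1247, 23]);
translate([2146, 406, 363]) cube([95, 1247, 23]);


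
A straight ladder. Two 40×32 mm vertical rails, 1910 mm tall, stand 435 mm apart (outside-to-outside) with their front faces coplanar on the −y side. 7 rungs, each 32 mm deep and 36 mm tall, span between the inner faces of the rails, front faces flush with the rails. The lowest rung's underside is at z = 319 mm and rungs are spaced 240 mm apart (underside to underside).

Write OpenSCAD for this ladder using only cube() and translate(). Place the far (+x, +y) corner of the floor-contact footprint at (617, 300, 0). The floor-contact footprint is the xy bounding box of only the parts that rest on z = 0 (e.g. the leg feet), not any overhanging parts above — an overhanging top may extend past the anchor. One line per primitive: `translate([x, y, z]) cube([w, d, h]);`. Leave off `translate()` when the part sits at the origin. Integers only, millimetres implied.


// rung span = 435 - 2*40 = 355
// rung[k] z = 319 + k*240
translate([182, 268, 0]) cube([40, 32, 1910]);
translate([577, 268, 0]) cube([40, 32, 1910]);
translate([222, 268, 319]) cube([355, 32, 36]);
translate([222, 268, 559]) cube([355, 32, 36]);
translate([222, 268, 799]) cube([355, 32, 36]);
translate([222, 268, 1039]) cube([355, 32, 36]);
translate([222, 268, 1279]) cube([355, 32, 36]);
translate([222, 268, 1519]) cube([355, 32, 36]);
translate([222, 268, 1759]) cube([355, 32, 36]);


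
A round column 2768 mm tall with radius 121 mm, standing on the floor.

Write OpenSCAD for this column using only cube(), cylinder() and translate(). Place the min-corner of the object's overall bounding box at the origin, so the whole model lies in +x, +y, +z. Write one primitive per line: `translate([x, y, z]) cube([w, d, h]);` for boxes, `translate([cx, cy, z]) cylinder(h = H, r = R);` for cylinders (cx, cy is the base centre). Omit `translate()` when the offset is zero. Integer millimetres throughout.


translate([121, 121, 0]) cylinder(h = 2768, r = 121);


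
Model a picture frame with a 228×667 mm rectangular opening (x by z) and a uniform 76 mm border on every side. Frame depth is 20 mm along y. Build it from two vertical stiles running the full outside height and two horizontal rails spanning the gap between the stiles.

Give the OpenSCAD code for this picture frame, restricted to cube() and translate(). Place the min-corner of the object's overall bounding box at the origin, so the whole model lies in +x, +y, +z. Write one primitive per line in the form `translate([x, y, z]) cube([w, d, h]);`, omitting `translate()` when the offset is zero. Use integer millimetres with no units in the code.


cube([76, 20, 819]);
translate([304, 0, 0]) cube([76, 20, 819]);
translate([76, 0, 0]) cube([228, 20, 76]);
translate([76, 0, 743]) cube([228, 20, 76]);


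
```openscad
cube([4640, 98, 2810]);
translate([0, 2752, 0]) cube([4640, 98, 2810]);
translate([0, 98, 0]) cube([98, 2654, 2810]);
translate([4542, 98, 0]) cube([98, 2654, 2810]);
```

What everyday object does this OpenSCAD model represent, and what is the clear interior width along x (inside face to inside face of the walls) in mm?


A house (or room) frame. The interior width is 4444 mm.

Four 2810 mm walls enclosing a rectangle with no floor or roof — a room or house frame. Outside width is 4640 mm and wall thickness is 98 mm, so the interior width is 4640 − 2 × 98 = 4444 mm.


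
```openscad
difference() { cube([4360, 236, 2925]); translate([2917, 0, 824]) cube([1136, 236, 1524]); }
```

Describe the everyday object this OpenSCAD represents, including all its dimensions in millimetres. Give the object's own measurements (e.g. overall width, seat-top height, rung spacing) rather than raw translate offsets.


A wall 4360 mm long (x), 236 mm thick (y), 2925 mm tall, with a rectangular window opening cut through it. The opening is 1136 mm wide and 1524 mm tall; its sill is at z = 824 mm and its near (−x) edge is 2917 mm from the wall's −x end. The opening passes through the full wall thickness.


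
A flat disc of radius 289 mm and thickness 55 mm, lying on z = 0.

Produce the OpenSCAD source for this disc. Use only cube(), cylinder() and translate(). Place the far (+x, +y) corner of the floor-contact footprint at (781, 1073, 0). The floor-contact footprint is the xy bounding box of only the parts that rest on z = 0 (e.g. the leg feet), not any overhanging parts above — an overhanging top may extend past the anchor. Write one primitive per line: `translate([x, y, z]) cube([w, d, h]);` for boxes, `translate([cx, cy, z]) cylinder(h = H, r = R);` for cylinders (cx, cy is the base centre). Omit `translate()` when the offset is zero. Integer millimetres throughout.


translate([492, 784, 0]) cylinder(h = 55, r = 289);


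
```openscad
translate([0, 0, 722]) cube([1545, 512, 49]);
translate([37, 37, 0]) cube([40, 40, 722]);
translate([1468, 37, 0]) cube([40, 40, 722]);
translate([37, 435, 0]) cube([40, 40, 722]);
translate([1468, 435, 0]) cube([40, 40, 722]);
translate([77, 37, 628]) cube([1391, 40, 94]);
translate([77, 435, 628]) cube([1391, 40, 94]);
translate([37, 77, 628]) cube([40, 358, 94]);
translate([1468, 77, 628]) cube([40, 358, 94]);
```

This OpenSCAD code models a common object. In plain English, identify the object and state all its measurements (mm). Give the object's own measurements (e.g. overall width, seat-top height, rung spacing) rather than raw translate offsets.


A table: top 1545 mm (x) × 512 mm (y), 49 mm thick, upper face at z = 771 mm, on four 40×40 mm square legs, each inset 37 mm from the nearest pair of top edges from z = 0 to the bottom of the top. Four apron rails, 40 mm thick and 94 mm tall, run between adjacent legs with their top edges flush with the underside of the top and their outer faces flush with the legs' outer faces.


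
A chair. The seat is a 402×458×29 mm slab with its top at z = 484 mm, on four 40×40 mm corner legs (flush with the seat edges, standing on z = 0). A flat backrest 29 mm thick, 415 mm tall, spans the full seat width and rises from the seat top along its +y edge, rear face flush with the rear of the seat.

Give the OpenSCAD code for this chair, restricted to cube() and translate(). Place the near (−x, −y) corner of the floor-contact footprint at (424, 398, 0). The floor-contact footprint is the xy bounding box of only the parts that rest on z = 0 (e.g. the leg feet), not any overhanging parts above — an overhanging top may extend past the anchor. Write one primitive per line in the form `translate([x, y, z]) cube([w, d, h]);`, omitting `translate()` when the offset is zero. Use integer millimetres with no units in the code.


// leg_h = 484 - 29 = 455
translate([424, 398, 455]) cube([402, 458, 29]);
translate([424, 398, 0]) cube([40, 40, 455]);
translate([786, 398, 0]) cube([40, 40, 455]);
translate([424, 816, 0]) cube([40, 40, 455]);
translate([786, 816, 0]) cube([40, 40, 455]);
translate([424, 827, 484]) cube([402, 29, 415]);


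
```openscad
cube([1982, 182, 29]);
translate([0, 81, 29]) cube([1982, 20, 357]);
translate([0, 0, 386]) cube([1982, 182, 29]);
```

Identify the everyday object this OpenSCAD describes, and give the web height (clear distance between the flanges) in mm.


An I-beam. The web height is 357 mm.

Two wide flanges with a thin centred web — an I-beam. Overall 415 mm minus two 29 mm flanges gives a web of 415 − 2·29 = 357 mm.


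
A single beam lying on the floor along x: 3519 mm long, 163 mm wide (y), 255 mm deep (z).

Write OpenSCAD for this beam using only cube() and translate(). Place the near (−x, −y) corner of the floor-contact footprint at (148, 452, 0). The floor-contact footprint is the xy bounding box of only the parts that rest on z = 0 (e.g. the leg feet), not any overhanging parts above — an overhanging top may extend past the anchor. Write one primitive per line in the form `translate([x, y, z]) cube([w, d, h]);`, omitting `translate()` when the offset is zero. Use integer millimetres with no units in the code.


translate([148, 452, 0]) cube([3519, 163, 255]);


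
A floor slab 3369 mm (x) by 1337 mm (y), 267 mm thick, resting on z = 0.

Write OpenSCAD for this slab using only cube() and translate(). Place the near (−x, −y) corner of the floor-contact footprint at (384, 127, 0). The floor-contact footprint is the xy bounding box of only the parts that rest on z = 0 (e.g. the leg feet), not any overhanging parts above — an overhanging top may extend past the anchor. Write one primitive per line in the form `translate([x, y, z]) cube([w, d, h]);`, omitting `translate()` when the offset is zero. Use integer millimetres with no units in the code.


translate([384, 127, 0]) cube([3369, 1337, 267]);


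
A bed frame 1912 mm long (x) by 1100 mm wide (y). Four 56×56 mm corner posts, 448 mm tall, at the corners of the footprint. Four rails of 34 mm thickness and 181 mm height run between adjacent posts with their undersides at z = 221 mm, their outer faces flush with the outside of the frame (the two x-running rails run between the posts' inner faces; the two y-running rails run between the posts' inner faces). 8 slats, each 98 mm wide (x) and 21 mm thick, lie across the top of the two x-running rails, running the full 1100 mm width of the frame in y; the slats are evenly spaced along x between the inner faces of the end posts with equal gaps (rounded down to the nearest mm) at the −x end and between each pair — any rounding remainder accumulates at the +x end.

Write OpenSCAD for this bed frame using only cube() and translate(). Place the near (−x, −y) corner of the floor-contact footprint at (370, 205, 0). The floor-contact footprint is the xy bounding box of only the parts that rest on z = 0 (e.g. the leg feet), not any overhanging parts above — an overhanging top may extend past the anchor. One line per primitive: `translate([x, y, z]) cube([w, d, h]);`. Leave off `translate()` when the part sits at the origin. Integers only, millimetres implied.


translate([370, 205, 0]) cube([56, 56, 448]);
translate([370, 1249, 0]) cube([56, 56, 448]);
translate([2226, 205, 0]) cube([56, 56, 448]);
translate([2226, 1249, 0]) cube([56, 56, 448]);
translate([426, 205, 221]) cube([1800, 34, 181]);
translate([426, 1271, 221]) cube([1800, 34, 181]);
translate([370, 261, 221]) cube([34, 988, 181]);
translate([2248, 261, 221]) cube([34, 988, 181]);
translate([538, 205, 402]) cube([98, 1100, 21]);
translate([748, 205, 402]) cube([98, 1100, 21]);
translate([958, 205, 402]) cube([98, 1100, 21]);
translate([1168, 205, 402]) cube([98, 1100, 21]);
translate([1378, 205, 402]) cube([98, 1100, 21]);
translate([1588, 205, 402]) cube([98, 1100, 21]);
translate([1798, 205, 402]) cube([98, 1100, 21]);
translate([2008, 205, 402]) cube([98, 1100, 21]);


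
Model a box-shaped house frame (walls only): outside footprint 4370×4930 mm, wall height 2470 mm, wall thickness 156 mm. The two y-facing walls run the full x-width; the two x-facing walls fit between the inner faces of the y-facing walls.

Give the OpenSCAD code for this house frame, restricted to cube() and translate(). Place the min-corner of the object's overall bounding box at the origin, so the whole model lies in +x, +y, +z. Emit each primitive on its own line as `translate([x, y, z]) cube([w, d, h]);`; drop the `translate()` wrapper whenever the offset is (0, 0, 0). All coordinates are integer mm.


cube([4370, 156, 2470]);
translate([0, 4774, 0]) cube([4370, 156, 2470]);
translate([0, 156, 0]) cube([156, 4618, 2470]);
translate([4214, 156, 0]) cube([156, 4618, 2470]);


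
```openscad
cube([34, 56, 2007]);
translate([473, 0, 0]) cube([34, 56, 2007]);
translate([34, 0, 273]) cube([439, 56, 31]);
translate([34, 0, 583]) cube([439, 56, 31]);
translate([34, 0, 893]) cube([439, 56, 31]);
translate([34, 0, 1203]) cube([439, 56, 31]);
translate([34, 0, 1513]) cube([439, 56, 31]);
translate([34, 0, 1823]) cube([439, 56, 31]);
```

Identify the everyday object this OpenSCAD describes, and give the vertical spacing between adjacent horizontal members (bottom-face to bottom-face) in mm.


A ladder. The rung spacing is 310 mm.

Two tall 34×56 posts with 6 short bars between them — a ladder. Adjacent rungs sit at z = 273 and z = 583, so the spacing is 583 − 273 = 310 mm.


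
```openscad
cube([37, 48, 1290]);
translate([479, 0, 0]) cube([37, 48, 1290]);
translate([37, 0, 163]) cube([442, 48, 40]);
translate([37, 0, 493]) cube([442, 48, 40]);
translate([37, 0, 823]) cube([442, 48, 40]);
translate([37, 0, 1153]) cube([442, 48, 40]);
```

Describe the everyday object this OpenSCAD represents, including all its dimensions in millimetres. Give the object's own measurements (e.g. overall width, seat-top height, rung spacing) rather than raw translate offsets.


A straight ladder. Two 37×48 mm vertical rails, 1290 mm tall, stand 516 mm apart (outside-to-outside) with their front faces coplanar on the −y side. 4 rungs, each 48 mm deep and 40 mm tall, span between the inner faces of the rails, front faces flush with the rails. The lowest rung's underside is at z = 163 mm and rungs are spaced 330 mm apart (underside to underside).


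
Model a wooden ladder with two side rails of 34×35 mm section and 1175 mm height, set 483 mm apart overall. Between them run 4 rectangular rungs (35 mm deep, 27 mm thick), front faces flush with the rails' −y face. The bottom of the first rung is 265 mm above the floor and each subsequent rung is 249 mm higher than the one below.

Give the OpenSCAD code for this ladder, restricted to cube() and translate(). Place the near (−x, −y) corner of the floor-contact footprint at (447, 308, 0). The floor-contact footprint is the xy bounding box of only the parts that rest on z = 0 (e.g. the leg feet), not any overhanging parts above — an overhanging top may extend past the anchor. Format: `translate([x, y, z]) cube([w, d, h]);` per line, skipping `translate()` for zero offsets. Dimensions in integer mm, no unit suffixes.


translate([447, 308, 0]) cube([34, 35, 1175]);
translate([896, 308, 0]) cube([34, 35, 1175]);
translate([481, 308, 265]) cube([415, 35, 27]);
translate([481, 308, 514]) cube([415, 35, 27]);
translate([481, 308, 763]) cube([415, 35, 27]);
translate([481, 308, 1012]) cube([415, 35, 27]);


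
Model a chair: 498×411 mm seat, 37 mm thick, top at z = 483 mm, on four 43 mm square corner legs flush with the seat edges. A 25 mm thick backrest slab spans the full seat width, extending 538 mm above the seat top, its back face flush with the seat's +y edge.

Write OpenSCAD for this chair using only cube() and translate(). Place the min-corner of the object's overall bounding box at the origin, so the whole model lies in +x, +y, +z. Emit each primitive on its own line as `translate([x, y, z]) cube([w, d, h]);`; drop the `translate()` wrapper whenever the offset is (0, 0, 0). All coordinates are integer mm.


translate([0, 0, 446]) cube([498, 411, 37]);
cube([43, 43, 446]);
translate([455, 0, 0]) cube([43, 43, 446]);
translate([0, 368, 0]) cube([43, 43, 446]);
translate([455, 368, 0]) cube([43, 43, 446]);
translate([0, 386, 483]) cube([498, 25, 538]);


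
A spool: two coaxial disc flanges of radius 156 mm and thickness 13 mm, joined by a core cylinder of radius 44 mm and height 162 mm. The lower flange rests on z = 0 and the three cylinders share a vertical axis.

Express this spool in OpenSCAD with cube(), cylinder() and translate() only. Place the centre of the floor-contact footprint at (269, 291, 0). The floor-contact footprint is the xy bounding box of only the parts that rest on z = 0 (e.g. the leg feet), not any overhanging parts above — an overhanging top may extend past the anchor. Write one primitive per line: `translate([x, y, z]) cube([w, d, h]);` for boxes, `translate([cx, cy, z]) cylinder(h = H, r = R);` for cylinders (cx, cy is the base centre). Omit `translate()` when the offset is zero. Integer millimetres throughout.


translate([269, 291, 0]) cylinder(h = 13, r = 156);
translate([269, 291, 13]) cylinder(h = 162, r = 44);
translate([269, 291, 175]) cylinder(h = 13, r = 156);


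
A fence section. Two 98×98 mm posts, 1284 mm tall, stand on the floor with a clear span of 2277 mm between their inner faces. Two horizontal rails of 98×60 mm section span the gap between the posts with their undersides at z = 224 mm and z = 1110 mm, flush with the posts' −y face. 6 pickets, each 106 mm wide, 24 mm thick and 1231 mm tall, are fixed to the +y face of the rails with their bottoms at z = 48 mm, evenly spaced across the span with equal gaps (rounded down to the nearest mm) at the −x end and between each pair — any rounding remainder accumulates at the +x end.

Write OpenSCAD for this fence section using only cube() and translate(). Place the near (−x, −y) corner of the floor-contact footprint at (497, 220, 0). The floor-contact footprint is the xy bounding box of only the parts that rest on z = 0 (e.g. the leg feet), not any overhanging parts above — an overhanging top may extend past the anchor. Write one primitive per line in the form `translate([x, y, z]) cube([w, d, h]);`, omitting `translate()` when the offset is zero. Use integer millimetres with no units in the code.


translate([497, 220, 0]) cube([98, 98, 1284]);
translate([2872, 220, 0]) cube([98, 98, 1284]);
translate([595, 220, 224]) cube([2277, 98, 60]);
translate([595, 220, 1110]) cube([2277, 98, 60]);
translate([829, 318, 48]) cube([106, 24, 1231]);
translate([1169, 318, 48]) cube([106, 24, 1231]);
translate([1509, 318, 48]) cube([106, 24, 1231]);
translate([1849, 318, 48]) cube([106, 24, 1231]);
translate([2189, 318, 48]) cube([106, 24, 1231]);
translate([2529, 318, 48]) cube([106, 24, 1231]);


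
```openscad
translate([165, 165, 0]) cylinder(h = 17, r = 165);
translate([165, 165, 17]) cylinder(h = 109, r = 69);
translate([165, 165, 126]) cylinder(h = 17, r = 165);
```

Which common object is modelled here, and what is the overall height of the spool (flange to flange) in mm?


A spool. The overall height is 143 mm.

Three coaxial cylinders, large–small–large — a spool. Two 17 mm flanges and a 109 mm core give 17 + 109 + 17 = 143 mm.


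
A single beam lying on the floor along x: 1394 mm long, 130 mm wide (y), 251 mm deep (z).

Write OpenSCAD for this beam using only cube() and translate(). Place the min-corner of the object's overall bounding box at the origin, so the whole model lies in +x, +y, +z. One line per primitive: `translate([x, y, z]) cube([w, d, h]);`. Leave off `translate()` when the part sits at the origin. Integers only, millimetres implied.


cube([1394, 130, 251]);


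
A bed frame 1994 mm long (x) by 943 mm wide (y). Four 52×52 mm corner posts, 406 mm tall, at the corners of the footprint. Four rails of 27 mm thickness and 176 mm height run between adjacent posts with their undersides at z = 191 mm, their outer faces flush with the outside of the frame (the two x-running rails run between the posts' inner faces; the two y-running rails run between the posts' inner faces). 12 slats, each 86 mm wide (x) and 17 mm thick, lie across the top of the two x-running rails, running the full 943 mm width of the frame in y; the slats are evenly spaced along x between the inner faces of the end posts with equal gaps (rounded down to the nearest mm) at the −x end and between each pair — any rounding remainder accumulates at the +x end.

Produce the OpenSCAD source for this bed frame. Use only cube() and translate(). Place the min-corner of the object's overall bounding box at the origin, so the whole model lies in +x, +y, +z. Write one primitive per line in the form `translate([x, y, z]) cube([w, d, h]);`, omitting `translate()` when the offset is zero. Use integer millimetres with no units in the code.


// slat z = rail_z + rail_h = 191 + 176 = 367
// slat gap = ⌊(1890 − 12·86) / 13⌋ = 66
cube([52, 52, 406]);
translate([0, 891, 0]) cube([52, 52, 406]);
translate([1942, 0, 0]) cube([52, 52, 406]);
translate([1942, 891, 0]) cube([52, 52, 406]);
translate([52, 0, 191]) cube([1890, 27, 176]);
translate([52, 916, 191]) cube([1890, 27, 176]);
translate([0, 52, 191]) cube([27, 839, 176]);
translate([1967, 52, 191]) cube([27, 839, 176]);
translate([118, 0, 367]) cube([86, 943, 17]);
translate([270, 0, 367]) cube([86, 943, 17]);
translate([422, 0, 367]) cube([86, 943, 17]);
translate([574, 0, 367]) cube([86, 943, 17]);
translate([726, 0, 367]) cube([86, 943, 17]);
translate([878, 0, 367]) cube([86, 943, 17]);
translate([1030, 0, 367]) cube([86, 943, 17]);
translate([1182, 0, 367]) cube([86, 943, 17]);
translate([1334, 0, 367]) cube([86, 943, 17]);
translate([1486, 0, 367]) cube([86, 943, 17]);
translate([1638, 0, 367]) cube([86, 943, 17]);
translate([1790, 0, 367]) cube([86, 943, 17]);


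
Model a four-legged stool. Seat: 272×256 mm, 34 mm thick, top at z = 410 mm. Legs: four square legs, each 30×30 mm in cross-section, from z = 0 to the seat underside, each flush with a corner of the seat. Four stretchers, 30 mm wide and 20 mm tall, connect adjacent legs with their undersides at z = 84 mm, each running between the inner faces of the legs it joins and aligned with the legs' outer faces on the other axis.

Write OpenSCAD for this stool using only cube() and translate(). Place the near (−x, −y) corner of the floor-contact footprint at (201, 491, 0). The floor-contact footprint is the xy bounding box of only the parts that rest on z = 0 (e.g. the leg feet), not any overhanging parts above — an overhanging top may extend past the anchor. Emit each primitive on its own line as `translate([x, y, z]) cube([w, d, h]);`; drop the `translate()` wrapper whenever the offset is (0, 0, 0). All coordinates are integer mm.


// leg_h = 410 - 34 = 376
// stretcher span = 272 - 2*30 = 212
translate([201, 491, 376]) cube([272, 256, 34]);
translate([201, 491, 0]) cube([30, 30, 376]);
translate([443, 491, 0]) cube([30, 30, 376]);
translate([201, 717, 0]) cube([30, 30, 376]);
translate([443, 717, 0]) cube([30, 30, 376]);
translate([231, 491, 84]) cube([212, 30, 20]);
translate([231, 717, 84]) cube([212, 30, 20]);
translate([201, 521, 84]) cube([30, 196, 20]);
translate([443, 521, 84]) cube([30, 196, 20]);


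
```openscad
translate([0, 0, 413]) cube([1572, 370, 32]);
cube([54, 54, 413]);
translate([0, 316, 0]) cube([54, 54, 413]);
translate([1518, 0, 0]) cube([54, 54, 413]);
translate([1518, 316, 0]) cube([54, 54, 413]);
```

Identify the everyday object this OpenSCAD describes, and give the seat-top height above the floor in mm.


A bench. The seat-top height is 445 mm.

A long slab on four corner posts — a bench. The slab sits at z = 413 with thickness 32, so the top is 413 + 32 = 445 mm.


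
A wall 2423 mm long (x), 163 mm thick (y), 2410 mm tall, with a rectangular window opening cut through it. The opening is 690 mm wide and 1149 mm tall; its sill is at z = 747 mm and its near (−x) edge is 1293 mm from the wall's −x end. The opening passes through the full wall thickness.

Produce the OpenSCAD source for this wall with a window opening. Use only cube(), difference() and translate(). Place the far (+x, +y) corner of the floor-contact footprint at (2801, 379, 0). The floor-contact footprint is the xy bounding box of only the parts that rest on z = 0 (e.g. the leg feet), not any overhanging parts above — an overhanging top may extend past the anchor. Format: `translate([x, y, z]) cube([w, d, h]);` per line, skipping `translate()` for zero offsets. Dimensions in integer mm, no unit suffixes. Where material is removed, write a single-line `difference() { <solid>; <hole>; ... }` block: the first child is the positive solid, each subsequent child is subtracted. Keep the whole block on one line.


difference() { translate([378, 216, 0]) cube([2423, 163, 2410]); translate([1671, 216, 747]) cube([690, 163, 1149]); }


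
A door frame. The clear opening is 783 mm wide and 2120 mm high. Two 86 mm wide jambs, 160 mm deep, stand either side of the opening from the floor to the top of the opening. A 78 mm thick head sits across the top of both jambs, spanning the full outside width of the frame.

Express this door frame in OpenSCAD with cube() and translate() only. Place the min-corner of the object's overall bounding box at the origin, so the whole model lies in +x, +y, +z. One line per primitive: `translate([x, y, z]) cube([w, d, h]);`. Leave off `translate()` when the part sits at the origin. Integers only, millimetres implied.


cube([86, 160, 2120]);
translate([869, 0, 0]) cube([86, 160, 2120]);
translate([0, 0, 2120]) cube([955, 160, 78]);


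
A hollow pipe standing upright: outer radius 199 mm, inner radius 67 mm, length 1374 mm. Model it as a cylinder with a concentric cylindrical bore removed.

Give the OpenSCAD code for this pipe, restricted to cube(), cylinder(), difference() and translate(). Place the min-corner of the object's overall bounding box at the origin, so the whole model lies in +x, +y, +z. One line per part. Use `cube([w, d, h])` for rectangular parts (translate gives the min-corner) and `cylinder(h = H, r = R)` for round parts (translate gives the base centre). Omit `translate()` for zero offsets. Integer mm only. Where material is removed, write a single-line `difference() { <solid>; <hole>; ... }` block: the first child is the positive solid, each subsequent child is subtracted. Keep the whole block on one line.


difference() { translate([199, 199, 0]) cylinder(h = 1374, r = 199); translate([199, 199, 0]) cylinder(h = 1374, r = 67); }


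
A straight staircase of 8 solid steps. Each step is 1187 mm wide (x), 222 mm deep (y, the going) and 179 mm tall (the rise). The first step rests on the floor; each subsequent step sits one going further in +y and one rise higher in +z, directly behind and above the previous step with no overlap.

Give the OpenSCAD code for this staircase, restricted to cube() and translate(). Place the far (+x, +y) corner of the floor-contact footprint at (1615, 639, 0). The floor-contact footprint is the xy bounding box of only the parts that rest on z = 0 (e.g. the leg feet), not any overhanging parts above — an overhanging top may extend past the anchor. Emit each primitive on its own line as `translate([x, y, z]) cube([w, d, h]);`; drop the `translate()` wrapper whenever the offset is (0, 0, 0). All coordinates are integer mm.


translate([428, 417, 0]) cube([1187, 222, 179]);
translate([428, 639, 179]) cube([1187, 222, 179]);
translate([428, 861, 358]) cube([1187, 222, 179]);
translate([428, 1083, 537]) cube([1187, 222, 179]);
translate([428, 1305, 716]) cube([1187, 222, 179]);
translate([428, 1527, 895]) cube([1187, 222, 179]);
translate([428, 1749, 1074]) cube([1187, 222, 179]);
translate([428, 1971, 1253]) cube([1187, 222, 179]);


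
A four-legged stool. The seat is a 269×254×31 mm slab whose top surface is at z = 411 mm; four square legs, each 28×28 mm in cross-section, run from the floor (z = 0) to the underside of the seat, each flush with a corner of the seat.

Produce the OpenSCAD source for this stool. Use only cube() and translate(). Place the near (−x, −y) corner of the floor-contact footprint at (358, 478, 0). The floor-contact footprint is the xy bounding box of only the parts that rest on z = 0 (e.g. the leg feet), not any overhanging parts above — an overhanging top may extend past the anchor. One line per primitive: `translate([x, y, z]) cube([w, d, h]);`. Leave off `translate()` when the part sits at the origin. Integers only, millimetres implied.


translate([358, 478, 380]) cube([269, 254, 31]);
translate([358, 478, 0]) cube([28, 28, 380]);
translate([599, 478, 0]) cube([28, 28, 380]);
translate([358, 704, 0]) cube([28, 28, 380]);
translate([599, 704, 0]) cube([28, 28, 380]);


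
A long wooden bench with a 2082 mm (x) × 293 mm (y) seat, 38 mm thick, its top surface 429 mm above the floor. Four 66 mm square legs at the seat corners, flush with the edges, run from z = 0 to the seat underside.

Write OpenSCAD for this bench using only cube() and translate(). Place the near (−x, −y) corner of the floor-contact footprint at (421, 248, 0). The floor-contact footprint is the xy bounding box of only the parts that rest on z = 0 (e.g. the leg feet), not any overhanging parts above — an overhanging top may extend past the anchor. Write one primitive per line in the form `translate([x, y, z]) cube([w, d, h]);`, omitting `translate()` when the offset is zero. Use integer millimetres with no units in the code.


translate([421, 248, 391]) cube([2082, 293, 38]);
translate([421, 248, 0]) cube([66, 66, 391]);
translate([421, 475, 0]) cube([66, 66, 391]);
translate([2437, 248, 0]) cube([66, 66, 391]);
translate([2437, 475, 0]) cube([66, 66, 391]);


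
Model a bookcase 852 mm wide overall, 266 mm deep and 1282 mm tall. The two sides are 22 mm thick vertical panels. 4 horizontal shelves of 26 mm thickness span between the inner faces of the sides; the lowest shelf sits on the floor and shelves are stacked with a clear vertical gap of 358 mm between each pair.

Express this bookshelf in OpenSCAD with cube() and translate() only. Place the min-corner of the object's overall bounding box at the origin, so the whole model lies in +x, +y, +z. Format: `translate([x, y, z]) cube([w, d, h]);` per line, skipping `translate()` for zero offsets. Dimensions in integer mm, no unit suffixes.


cube([22, 266, 1282]);
translate([830, 0, 0]) cube([22, 266, 1282]);
translate([22, 0, 0]) cube([808, 266, 26]);
translate([22, 0, 384]) cube([808, 266, 26]);
translate([22, 0, 768]) cube([808, 266, 26]);
translate([22, 0, 1152]) cube([808, 266, 26]);


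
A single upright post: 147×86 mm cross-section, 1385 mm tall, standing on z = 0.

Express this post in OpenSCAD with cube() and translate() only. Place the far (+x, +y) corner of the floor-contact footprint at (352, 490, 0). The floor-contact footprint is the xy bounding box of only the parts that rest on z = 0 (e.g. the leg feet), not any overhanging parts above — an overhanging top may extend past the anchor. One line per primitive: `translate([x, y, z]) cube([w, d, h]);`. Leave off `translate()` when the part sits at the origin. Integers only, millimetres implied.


translate([205, 404, 0]) cube([147, 86, 1385]);


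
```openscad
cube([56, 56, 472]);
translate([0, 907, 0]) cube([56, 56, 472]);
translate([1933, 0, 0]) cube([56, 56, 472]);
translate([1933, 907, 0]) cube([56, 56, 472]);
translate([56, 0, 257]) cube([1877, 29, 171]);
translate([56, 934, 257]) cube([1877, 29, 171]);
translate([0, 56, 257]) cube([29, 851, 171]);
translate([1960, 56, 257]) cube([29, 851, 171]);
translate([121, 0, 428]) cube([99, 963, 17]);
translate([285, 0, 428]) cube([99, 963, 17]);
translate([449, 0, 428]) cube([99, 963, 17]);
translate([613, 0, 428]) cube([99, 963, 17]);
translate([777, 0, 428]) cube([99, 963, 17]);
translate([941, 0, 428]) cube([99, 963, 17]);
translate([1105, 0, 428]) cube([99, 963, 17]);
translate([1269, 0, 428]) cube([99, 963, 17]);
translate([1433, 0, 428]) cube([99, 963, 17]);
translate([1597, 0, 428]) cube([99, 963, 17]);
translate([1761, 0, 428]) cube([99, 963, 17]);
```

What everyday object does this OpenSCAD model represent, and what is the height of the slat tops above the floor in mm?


A bed frame. The slat-top height is 445 mm.

Four posts, four rails, and a row of slats — a bed frame. Slats sit on the rails at z = 257 + 171 = 428; with slat thickness 17, the top is 445 mm.
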